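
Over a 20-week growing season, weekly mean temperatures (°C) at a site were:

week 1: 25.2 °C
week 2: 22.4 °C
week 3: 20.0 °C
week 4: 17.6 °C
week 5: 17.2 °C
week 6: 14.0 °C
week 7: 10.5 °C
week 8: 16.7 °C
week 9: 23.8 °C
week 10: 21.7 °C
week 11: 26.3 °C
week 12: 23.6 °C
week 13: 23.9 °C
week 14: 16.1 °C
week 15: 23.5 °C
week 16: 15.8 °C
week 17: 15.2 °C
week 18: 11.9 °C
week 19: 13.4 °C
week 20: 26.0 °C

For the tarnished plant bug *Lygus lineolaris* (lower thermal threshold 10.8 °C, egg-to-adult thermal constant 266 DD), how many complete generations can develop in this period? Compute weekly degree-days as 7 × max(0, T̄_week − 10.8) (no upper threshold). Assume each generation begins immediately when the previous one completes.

Weekly DD (7 × max(0, T̄ − 10.8)): 100.8, 81.2, 64.4, 47.6, 44.8, 22.4, 0.0, 41.3, 91.0, 76.3, 108.5, 89.6, 91.7, 37.1, 88.9, 35.0, 30.8, 7.7, 18.2, 106.4.
Season total = 1183.7 DD.
Complete generations = ⌊1183.7 / 266⌋ = 4.

4 generations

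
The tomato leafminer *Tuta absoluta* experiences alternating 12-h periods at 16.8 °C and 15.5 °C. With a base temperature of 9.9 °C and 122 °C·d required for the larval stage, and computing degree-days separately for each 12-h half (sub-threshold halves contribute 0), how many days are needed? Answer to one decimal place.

19.5 days

Day half: max(0, 16.8 − 9.9) × 0.5 = 6.9 × 0.5 = 3.45 DD.
Night half: max(0, 15.5 − 9.9) × 0.5 = 5.6 × 0.5 = 2.80 DD.
Per 24 h: 6.25 DD/day.
Duration = 122 / 6.25 = 19.520 ≈ 19.5 days.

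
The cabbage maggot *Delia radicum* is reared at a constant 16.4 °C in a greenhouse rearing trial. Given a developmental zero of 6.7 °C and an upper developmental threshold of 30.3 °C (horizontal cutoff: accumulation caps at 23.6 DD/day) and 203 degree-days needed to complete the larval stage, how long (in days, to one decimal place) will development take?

20.9 days

Daily accumulation = 16.4 − 6.7 = 9.7 DD/day.
Duration = 203 / 9.7 = 20.928 ≈ 20.9 days.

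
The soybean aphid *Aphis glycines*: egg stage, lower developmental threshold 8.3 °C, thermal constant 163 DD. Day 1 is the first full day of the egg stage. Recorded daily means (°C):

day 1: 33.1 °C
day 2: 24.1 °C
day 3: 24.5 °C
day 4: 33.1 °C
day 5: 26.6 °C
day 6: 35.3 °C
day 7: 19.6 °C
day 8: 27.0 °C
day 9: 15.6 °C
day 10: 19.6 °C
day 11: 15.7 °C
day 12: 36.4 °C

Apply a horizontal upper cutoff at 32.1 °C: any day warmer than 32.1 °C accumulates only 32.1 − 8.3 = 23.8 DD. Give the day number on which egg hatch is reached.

day 10

Daily DD above 8.3 °C (capped at 23.8): 23.8, 15.8, 16.2, 23.8, 18.3, 23.8, 11.3, 18.7, 7.3, 11.3, 7.4, 23.8.
Cumulative: 23.8, 39.6, 55.8, 79.6, 97.9, 121.7, 133.0, 151.7, 159.0, 170.3, 177.7, 201.5.
The total first reaches 163 DD on day 10.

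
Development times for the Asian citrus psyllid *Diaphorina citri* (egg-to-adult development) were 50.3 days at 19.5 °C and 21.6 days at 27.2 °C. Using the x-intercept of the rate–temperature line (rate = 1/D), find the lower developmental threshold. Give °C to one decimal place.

13.7 °C

Linear rate model ⇒ the product D·(T − T_b) is constant across temperatures.
50.3·(19.5 − T_b) = 21.6·(27.2 − T_b)
T_b = (50.3·19.5 − 21.6·27.2) / (50.3 − 21.6) = 393.33 / 28.7 = 13.705 °C ≈ 13.7 °C.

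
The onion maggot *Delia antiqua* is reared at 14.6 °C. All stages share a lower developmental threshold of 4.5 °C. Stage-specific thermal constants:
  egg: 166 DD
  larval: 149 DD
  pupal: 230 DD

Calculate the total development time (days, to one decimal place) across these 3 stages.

Daily accumulation at 14.6 °C = 14.6 − 4.5 = 10.1 DD/day.
Total K = 166 + 149 + 230 = 545 DD.
Total duration = 545 / 10.1 = 53.960 ≈ 54.0 days.

54.0 days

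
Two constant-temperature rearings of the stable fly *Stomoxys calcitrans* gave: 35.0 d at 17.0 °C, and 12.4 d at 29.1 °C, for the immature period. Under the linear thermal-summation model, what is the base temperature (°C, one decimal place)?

10.4 °C

Equal thermal constants: D₁(T₁ − T_b) = D₂(T₂ − T_b).
35.0·(17.0 − T_b) = 12.4·(29.1 − T_b)
T_b = (35.0·17.0 − 12.4·29.1) / (35.0 − 12.4) = 234.16 / 22.6 = 10.361 °C ≈ 10.4 °C.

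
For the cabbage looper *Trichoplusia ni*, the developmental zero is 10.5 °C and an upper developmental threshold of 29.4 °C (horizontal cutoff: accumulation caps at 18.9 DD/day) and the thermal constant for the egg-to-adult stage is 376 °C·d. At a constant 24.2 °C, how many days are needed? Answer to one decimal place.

27.4 days

Daily accumulation = 24.2 − 10.5 = 13.7 DD/day.
Duration = 376 / 13.7 = 27.445 ≈ 27.4 days.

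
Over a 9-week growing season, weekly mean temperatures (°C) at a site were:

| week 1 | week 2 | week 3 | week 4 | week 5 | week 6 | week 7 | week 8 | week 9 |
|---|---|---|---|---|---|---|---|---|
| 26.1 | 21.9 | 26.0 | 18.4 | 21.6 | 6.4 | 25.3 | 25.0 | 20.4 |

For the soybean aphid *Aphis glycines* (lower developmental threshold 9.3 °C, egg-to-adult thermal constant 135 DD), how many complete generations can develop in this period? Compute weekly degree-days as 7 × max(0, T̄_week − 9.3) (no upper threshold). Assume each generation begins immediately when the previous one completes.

5 generations

Weekly DD (7 × max(0, T̄ − 9.3)): 117.6, 88.2, 116.9, 63.7, 86.1, 0.0, 112.0, 109.9, 77.7.
Season total = 772.1 DD.
Complete generations = ⌊772.1 / 135⌋ = 5.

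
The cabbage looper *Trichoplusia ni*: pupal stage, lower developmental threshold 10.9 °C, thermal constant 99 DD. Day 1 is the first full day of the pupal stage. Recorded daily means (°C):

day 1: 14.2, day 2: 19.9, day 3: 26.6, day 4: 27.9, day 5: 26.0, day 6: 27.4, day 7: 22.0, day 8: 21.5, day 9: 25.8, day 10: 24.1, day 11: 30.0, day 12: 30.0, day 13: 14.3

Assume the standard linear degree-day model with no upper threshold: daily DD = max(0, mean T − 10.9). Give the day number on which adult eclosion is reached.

day 9

Daily DD above 10.9 °C: 3.3, 9.0, 15.7, 17.0, 15.1, 16.5, 11.1, 10.6, 14.9, 13.2, 19.1, 19.1, 3.4.
Cumulative: 3.3, 12.3, 28.0, 45.0, 60.1, 76.6, 87.7, 98.3, 113.2, 126.4, 145.5, 164.6, 168.0.
The total first reaches 99 DD on day 9.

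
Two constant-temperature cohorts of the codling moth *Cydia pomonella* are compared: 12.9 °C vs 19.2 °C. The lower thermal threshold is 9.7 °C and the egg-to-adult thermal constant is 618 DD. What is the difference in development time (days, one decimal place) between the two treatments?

128.1 days

At 12.9 °C: 618 / (12.9 − 9.7) = 618 / 3.2 = 193.125 d.
At 19.2 °C: 618 / (19.2 − 9.7) = 618 / 9.5 = 65.053 d.
Difference = |193.125 − 65.053| = 128.072 ≈ 128.1 days.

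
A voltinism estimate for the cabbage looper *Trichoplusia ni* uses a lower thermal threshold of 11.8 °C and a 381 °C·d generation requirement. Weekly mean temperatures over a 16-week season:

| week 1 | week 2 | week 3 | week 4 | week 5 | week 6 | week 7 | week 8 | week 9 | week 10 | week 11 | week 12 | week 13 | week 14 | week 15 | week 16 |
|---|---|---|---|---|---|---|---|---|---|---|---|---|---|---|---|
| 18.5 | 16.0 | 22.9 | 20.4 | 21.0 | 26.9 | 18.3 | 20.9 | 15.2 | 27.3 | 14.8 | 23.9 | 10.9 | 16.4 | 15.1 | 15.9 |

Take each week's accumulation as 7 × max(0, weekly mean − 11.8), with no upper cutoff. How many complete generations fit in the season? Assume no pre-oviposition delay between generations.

Weekly DD (7 × max(0, T̄ − 11.8)): 46.9, 29.4, 77.7, 60.2, 64.4, 105.7, 45.5, 63.7, 23.8, 108.5, 21.0, 84.7, 0.0, 32.2, 23.1, 28.7.
Season total = 815.5 DD.
Complete generations = ⌊815.5 / 381⌋ = 2.

2 generations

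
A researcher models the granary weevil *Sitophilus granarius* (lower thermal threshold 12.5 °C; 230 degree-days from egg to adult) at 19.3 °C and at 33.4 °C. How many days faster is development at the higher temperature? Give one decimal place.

At 19.3 °C: 230 / (19.3 − 12.5) = 230 / 6.8 = 33.824 d.
At 33.4 °C: 230 / (33.4 − 12.5) = 230 / 20.9 = 11.005 d.
Difference = |33.824 − 11.005| = 22.819 ≈ 22.8 days.

22.8 days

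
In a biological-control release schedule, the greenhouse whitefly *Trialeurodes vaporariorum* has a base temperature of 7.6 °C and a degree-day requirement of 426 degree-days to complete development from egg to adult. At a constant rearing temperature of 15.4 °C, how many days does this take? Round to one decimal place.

54.6 days

Daily accumulation = 15.4 − 7.6 = 7.8 DD/day.
Duration = 426 / 7.8 = 54.615 ≈ 54.6 days.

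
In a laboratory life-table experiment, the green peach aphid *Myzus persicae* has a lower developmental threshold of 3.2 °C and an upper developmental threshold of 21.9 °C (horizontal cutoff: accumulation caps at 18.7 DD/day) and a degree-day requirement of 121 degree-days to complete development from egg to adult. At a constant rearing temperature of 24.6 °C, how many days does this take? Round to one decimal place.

6.5 days

Temperature 24.6 °C exceeds the upper threshold, so daily accumulation caps at 21.9 − 3.2 = 18.7 DD/day.
Duration = 121 / 18.7 = 6.471 ≈ 6.5 days.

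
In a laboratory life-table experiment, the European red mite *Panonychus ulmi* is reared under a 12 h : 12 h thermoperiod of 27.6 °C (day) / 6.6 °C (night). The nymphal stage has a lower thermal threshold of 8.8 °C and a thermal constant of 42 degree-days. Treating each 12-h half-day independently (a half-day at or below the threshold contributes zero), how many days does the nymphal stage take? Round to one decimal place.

Day half: max(0, 27.6 − 8.8) × 0.5 = 18.8 × 0.5 = 9.40 DD.
Night half: max(0, 6.6 − 8.8) × 0.5 = 0.0 × 0.5 = 0.00 DD.
Per 24 h: 9.40 DD/day.
Duration = 42 / 9.40 = 4.468 ≈ 4.5 days.

4.5 days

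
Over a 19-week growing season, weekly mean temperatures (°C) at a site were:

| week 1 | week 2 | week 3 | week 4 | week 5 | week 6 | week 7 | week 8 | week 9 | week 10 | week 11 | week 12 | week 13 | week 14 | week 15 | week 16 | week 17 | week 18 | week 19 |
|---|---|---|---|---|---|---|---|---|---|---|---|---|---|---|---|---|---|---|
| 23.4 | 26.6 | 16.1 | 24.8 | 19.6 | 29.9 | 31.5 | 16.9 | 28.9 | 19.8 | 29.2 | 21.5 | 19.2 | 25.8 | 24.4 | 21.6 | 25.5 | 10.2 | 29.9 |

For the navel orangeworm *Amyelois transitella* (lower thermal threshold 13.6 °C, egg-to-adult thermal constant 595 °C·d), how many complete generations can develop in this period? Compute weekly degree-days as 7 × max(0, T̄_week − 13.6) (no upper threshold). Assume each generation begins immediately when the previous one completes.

2 generations

Weekly DD (7 × max(0, T̄ − 13.6)): 68.6, 91.0, 17.5, 78.4, 42.0, 114.1, 125.3, 23.1, 107.1, 43.4, 109.2, 55.3, 39.2, 85.4, 75.6, 56.0, 83.3, 0.0, 114.1.
Season total = 1328.6 DD.
Complete generations = ⌊1328.6 / 595⌋ = 2.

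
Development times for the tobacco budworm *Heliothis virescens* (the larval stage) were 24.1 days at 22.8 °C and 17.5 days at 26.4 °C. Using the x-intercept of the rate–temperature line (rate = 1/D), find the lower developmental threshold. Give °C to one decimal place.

Under the model K = D·(T − T_b), so D₁·(T₁ − T_b) = D₂·(T₂ − T_b).
24.1·(22.8 − T_b) = 17.5·(26.4 − T_b)
T_b = (24.1·22.8 − 17.5·26.4) / (24.1 − 17.5) = 87.48 / 6.6 = 13.255 °C ≈ 13.3 °C.

13.3 °C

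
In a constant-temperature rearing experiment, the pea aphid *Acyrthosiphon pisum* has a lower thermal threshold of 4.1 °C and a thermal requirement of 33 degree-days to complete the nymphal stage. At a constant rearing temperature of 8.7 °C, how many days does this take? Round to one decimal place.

7.2 days

Daily accumulation = 8.7 − 4.1 = 4.6 DD/day.
Duration = 33 / 4.6 = 7.174 ≈ 7.2 days.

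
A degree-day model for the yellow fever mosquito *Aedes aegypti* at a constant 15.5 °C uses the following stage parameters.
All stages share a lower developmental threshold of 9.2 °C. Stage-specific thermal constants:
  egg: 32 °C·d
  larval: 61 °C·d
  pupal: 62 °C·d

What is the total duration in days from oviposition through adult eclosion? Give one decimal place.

Daily accumulation at 15.5 °C = 15.5 − 9.2 = 6.3 DD/day.
Total K = 32 + 61 + 62 = 155 DD.
Total duration = 155 / 6.3 = 24.603 ≈ 24.6 days.

24.6 days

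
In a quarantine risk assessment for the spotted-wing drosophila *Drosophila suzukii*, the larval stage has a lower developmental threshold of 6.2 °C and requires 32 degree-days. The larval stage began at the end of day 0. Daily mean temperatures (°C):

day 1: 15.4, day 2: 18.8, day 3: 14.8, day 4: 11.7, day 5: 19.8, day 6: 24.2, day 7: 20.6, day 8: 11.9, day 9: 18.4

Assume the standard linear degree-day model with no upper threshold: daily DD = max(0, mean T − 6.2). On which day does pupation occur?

Daily DD above 6.2 °C: 9.2, 12.6, 8.6, 5.5, 13.6, 18.0, 14.4, 5.7, 12.2.
Cumulative: 9.2, 21.8, 30.4, 35.9, 49.5, 67.5, 81.9, 87.6, 99.8.
The total first reaches 32 DD on day 4.

day 4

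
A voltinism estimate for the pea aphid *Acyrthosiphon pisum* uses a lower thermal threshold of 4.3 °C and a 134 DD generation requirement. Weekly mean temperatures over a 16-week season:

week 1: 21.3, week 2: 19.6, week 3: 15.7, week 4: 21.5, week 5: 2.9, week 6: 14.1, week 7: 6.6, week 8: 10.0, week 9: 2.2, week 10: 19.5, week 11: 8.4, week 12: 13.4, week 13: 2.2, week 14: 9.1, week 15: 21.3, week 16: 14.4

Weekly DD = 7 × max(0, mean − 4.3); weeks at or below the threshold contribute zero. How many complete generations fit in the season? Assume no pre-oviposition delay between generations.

Weekly DD (7 × max(0, T̄ − 4.3)): 119.0, 107.1, 79.8, 120.4, 0.0, 68.6, 16.1, 39.9, 0.0, 106.4, 28.7, 63.7, 0.0, 33.6, 119.0, 70.7.
Season total = 973.0 DD.
Complete generations = ⌊973.0 / 134⌋ = 7.

7 generations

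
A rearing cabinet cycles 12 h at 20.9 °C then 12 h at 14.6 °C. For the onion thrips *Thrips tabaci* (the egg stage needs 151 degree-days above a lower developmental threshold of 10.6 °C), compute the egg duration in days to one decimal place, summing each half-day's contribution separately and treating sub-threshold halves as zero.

Day half: max(0, 20.9 − 10.6) × 0.5 = 10.3 × 0.5 = 5.15 DD.
Night half: max(0, 14.6 − 10.6) × 0.5 = 4.0 × 0.5 = 2.00 DD.
Per 24 h: 7.15 DD/day.
Duration = 151 / 7.15 = 21.119 ≈ 21.1 days.

21.1 days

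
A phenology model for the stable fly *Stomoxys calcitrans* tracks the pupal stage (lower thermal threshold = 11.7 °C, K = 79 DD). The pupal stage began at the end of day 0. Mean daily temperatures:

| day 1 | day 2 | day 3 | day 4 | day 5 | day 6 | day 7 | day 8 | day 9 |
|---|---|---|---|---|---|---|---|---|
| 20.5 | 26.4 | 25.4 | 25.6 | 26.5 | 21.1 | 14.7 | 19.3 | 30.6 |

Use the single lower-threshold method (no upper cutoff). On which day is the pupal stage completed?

Daily DD above 11.7 °C: 8.8, 14.7, 13.7, 13.9, 14.8, 9.4, 3.0, 7.6, 18.9.
Cumulative: 8.8, 23.5, 37.2, 51.1, 65.9, 75.3, 78.3, 85.9, 104.8.
The total first reaches 79 DD on day 8.

day 8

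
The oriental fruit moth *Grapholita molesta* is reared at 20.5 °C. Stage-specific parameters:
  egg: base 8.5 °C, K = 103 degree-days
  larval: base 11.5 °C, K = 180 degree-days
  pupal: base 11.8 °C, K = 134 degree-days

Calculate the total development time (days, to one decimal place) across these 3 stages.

44.0 days

egg: 103 / (20.5 − 8.5) = 103 / 12.0 = 8.583 d.
larval: 180 / (20.5 − 11.5) = 180 / 9.0 = 20.000 d.
pupal: 134 / (20.5 − 11.8) = 134 / 8.7 = 15.402 d.
Sum = 43.986 ≈ 44.0 days.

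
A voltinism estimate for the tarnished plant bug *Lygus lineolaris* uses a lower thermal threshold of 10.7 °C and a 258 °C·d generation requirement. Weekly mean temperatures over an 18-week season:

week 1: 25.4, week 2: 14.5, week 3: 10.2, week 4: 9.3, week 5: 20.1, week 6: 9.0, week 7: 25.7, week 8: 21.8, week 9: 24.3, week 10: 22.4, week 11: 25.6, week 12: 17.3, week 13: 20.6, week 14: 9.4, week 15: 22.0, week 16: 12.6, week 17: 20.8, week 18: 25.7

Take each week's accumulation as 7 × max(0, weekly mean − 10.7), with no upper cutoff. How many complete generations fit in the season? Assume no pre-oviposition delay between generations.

4 generations

Weekly DD (7 × max(0, T̄ − 10.7)): 102.9, 26.6, 0.0, 0.0, 65.8, 0.0, 105.0, 77.7, 95.2, 81.9, 104.3, 46.2, 69.3, 0.0, 79.1, 13.3, 70.7, 105.0.
Season total = 1043.0 DD.
Complete generations = ⌊1043.0 / 258⌋ = 4.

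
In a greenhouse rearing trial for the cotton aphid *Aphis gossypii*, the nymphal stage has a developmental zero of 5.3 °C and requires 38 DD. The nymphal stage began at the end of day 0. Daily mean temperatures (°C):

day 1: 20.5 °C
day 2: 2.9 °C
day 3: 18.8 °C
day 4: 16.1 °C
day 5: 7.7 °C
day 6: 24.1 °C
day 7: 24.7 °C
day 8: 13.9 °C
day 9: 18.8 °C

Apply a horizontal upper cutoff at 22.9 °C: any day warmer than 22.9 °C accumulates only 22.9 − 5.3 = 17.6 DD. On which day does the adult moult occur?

Daily DD above 5.3 °C (capped at 17.6): 15.2, 0.0, 13.5, 10.8, 2.4, 17.6, 17.6, 8.6, 13.5.
Cumulative: 15.2, 15.2, 28.7, 39.5, 41.9, 59.5, 77.1, 85.7, 99.2.
The total first reaches 38 DD on day 4.

day 4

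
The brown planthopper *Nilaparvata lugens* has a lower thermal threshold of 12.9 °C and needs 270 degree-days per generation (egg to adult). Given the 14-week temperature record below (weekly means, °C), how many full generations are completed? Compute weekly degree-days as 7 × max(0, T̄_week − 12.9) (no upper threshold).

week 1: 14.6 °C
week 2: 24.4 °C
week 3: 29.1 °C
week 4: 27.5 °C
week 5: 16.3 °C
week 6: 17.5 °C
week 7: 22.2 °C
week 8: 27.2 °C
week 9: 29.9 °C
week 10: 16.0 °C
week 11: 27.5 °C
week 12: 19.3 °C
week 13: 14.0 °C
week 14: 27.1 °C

3 generations

Weekly DD (7 × max(0, T̄ − 12.9)): 11.9, 80.5, 113.4, 102.2, 23.8, 32.2, 65.1, 100.1, 119.0, 21.7, 102.2, 44.8, 7.7, 99.4.
Season total = 924.0 DD.
Complete generations = ⌊924.0 / 270⌋ = 3.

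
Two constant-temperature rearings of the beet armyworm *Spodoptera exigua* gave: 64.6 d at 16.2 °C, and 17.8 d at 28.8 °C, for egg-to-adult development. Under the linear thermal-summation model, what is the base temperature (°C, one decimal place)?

11.4 °C

Linear rate model ⇒ the product D·(T − T_b) is constant across temperatures.
64.6·(16.2 − T_b) = 17.8·(28.8 − T_b)
T_b = (64.6·16.2 − 17.8·28.8) / (64.6 − 17.8) = 533.88 / 46.8 = 11.408 °C ≈ 11.4 °C.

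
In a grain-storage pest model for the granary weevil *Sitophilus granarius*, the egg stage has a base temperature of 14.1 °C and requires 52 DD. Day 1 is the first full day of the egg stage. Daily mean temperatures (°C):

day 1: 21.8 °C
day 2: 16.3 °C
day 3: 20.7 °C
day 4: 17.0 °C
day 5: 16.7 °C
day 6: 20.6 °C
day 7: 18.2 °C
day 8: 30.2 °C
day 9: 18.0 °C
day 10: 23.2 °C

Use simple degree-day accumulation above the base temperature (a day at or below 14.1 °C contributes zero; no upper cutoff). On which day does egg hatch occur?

day 9

Daily DD above 14.1 °C: 7.7, 2.2, 6.6, 2.9, 2.6, 6.5, 4.1, 16.1, 3.9, 9.1.
Cumulative: 7.7, 9.9, 16.5, 19.4, 22.0, 28.5, 32.6, 48.7, 52.6, 61.7.
The total first reaches 52 DD on day 9.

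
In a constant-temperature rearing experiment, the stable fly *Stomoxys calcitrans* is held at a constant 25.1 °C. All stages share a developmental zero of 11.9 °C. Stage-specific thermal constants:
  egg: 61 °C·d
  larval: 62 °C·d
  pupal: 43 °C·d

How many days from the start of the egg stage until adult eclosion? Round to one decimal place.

12.6 days

Daily accumulation at 25.1 °C = 25.1 − 11.9 = 13.2 DD/day.
Total K = 61 + 62 + 43 = 166 DD.
Total duration = 166 / 13.2 = 12.576 ≈ 12.6 days.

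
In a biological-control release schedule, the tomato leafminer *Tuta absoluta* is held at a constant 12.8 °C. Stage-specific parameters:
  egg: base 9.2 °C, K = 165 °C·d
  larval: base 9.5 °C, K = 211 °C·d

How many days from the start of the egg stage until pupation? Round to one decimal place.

109.8 days

egg: 165 / (12.8 − 9.2) = 165 / 3.6 = 45.833 d.
larval: 211 / (12.8 − 9.5) = 211 / 3.3 = 63.939 d.
Sum = 109.773 ≈ 109.8 days.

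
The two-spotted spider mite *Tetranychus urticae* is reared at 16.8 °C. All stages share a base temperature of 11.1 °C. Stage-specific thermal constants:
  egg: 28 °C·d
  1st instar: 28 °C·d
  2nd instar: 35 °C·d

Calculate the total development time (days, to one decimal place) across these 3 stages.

Daily accumulation at 16.8 °C = 16.8 − 11.1 = 5.7 DD/day.
Total K = 28 + 28 + 35 = 91 DD.
Total duration = 91 / 5.7 = 15.965 ≈ 16.0 days.

16.0 days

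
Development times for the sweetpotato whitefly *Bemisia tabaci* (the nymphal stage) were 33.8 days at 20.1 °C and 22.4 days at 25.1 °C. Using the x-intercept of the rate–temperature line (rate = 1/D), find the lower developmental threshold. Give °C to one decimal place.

10.3 °C

Under the model K = D·(T − T_b), so D₁·(T₁ − T_b) = D₂·(T₂ − T_b).
33.8·(20.1 − T_b) = 22.4·(25.1 − T_b)
T_b = (33.8·20.1 − 22.4·25.1) / (33.8 − 22.4) = 117.14 / 11.4 = 10.275 °C ≈ 10.3 °C.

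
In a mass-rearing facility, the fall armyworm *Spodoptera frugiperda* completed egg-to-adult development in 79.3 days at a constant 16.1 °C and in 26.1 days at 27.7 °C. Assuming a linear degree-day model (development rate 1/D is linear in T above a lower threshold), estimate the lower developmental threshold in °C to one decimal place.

Under the model K = D·(T − T_b), so D₁·(T₁ − T_b) = D₂·(T₂ − T_b).
79.3·(16.1 − T_b) = 26.1·(27.7 − T_b)
T_b = (79.3·16.1 − 26.1·27.7) / (79.3 − 26.1) = 553.76 / 53.2 = 10.409 °C ≈ 10.4 °C.

10.4 °C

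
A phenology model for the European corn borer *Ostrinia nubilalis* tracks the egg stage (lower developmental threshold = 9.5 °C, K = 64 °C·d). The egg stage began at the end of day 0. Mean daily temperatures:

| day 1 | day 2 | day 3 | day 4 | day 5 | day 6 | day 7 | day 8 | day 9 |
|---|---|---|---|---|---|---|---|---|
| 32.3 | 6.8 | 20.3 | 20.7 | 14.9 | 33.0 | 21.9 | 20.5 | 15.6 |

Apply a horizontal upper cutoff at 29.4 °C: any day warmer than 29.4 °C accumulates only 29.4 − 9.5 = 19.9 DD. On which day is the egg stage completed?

day 6

Daily DD above 9.5 °C (capped at 19.9): 19.9, 0.0, 10.8, 11.2, 5.4, 19.9, 12.4, 11.0, 6.1.
Cumulative: 19.9, 19.9, 30.7, 41.9, 47.3, 67.2, 79.6, 90.6, 96.7.
The total first reaches 64 DD on day 6.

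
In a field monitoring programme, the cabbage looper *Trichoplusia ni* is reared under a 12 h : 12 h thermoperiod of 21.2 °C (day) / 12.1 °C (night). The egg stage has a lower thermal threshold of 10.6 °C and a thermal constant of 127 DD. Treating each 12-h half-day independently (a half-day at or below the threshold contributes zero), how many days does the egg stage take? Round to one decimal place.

Day half: max(0, 21.2 − 10.6) × 0.5 = 10.6 × 0.5 = 5.30 DD.
Night half: max(0, 12.1 − 10.6) × 0.5 = 1.5 × 0.5 = 0.75 DD.
Per 24 h: 6.05 DD/day.
Duration = 127 / 6.05 = 20.992 ≈ 21.0 days.

21.0 days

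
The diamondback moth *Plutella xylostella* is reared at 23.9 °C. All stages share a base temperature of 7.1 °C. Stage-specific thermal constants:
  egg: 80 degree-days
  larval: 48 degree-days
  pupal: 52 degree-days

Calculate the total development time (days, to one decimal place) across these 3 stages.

Daily accumulation at 23.9 °C = 23.9 − 7.1 = 16.8 DD/day.
Total K = 80 + 48 + 52 = 180 DD.
Total duration = 180 / 16.8 = 10.714 ≈ 10.7 days.

10.7 days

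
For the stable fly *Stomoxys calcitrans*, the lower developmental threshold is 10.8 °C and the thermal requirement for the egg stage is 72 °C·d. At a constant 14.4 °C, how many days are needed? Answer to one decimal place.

Daily accumulation = 14.4 − 10.8 = 3.6 DD/day.
Duration = 72 / 3.6 = 20.000 ≈ 20.0 days.

20.0 days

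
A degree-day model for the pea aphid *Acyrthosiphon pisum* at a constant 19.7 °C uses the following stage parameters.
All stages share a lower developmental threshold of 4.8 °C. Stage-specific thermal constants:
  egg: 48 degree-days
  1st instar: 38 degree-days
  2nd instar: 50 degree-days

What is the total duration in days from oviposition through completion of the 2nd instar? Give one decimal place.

Daily accumulation at 19.7 °C = 19.7 − 4.8 = 14.9 DD/day.
Total K = 48 + 38 + 50 = 136 DD.
Total duration = 136 / 14.9 = 9.128 ≈ 9.1 days.

9.1 days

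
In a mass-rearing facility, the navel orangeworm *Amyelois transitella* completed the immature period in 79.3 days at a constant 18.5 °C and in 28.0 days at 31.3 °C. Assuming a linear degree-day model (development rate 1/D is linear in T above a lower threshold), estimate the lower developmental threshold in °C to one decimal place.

Linear rate model ⇒ the product D·(T − T_b) is constant across temperatures.
79.3·(18.5 − T_b) = 28.0·(31.3 − T_b)
T_b = (79.3·18.5 − 28.0·31.3) / (79.3 − 28.0) = 590.65 / 51.3 = 11.514 °C ≈ 11.5 °C.

11.5 °C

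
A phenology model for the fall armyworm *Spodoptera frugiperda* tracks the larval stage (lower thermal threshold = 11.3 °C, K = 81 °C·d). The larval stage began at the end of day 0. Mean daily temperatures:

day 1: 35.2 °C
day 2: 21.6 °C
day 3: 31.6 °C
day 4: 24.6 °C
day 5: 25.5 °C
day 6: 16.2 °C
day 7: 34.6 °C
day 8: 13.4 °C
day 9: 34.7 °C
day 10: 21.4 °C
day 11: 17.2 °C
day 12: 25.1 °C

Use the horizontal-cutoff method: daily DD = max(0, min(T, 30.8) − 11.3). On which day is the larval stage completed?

day 6

Daily DD above 11.3 °C (capped at 19.5): 19.5, 10.3, 19.5, 13.3, 14.2, 4.9, 19.5, 2.1, 19.5, 10.1, 5.9, 13.8.
Cumulative: 19.5, 29.8, 49.3, 62.6, 76.8, 81.7, 101.2, 103.3, 122.8, 132.9, 138.8, 152.6.
The total first reaches 81 DD on day 6.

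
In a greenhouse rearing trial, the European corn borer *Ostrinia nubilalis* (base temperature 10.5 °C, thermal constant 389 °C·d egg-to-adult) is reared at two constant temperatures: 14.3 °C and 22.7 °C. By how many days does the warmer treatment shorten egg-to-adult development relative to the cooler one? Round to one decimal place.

70.5 days

At 14.3 °C: 389 / (14.3 − 10.5) = 389 / 3.8 = 102.368 d.
At 22.7 °C: 389 / (22.7 − 10.5) = 389 / 12.2 = 31.885 d.
Difference = |102.368 − 31.885| = 70.483 ≈ 70.5 days.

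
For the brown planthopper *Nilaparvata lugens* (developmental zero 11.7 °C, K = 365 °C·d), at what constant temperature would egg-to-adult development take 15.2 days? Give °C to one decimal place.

Required daily accumulation = 365 / 15.2 = 24.013 DD/day.
T = T_base + 24.013 = 11.7 + 24.013 = 35.713 ≈ 35.7 °C.

35.7 °C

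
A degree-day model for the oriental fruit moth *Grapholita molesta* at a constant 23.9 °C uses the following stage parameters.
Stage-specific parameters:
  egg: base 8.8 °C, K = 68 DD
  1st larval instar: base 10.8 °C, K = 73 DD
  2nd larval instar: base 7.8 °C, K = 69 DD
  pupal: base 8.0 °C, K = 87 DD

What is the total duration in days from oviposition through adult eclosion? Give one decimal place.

egg: 68 / (23.9 − 8.8) = 68 / 15.1 = 4.503 d.
1st larval instar: 73 / (23.9 − 10.8) = 73 / 13.1 = 5.573 d.
2nd larval instar: 69 / (23.9 − 7.8) = 69 / 16.1 = 4.286 d.
pupal: 87 / (23.9 − 8.0) = 87 / 15.9 = 5.472 d.
Sum = 19.833 ≈ 19.8 days.

19.8 days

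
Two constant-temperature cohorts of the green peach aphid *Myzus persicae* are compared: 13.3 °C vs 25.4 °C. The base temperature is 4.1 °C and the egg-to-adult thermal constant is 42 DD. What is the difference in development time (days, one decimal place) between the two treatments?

At 13.3 °C: 42 / (13.3 − 4.1) = 42 / 9.2 = 4.565 d.
At 25.4 °C: 42 / (25.4 − 4.1) = 42 / 21.3 = 1.972 d.
Difference = |4.565 − 1.972| = 2.593 ≈ 2.6 days.

2.6 days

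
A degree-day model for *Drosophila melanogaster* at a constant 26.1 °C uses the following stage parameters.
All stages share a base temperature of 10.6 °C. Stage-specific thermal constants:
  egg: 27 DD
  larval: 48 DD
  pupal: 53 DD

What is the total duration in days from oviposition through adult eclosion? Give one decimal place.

8.3 days

Daily accumulation at 26.1 °C = 26.1 − 10.6 = 15.5 DD/day.
Total K = 27 + 48 + 53 = 128 DD.
Total duration = 128 / 15.5 = 8.258 ≈ 8.3 days.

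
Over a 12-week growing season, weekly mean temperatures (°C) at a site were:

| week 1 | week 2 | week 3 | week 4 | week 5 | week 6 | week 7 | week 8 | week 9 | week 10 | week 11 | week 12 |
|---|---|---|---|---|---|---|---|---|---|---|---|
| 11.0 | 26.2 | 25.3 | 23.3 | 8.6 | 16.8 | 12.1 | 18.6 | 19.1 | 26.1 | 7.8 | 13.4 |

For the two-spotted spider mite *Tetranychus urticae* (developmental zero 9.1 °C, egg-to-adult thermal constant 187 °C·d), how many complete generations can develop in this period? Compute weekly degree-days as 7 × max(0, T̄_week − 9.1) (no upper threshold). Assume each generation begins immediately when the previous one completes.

Weekly DD (7 × max(0, T̄ − 9.1)): 13.3, 119.7, 113.4, 99.4, 0.0, 53.9, 21.0, 66.5, 70.0, 119.0, 0.0, 30.1.
Season total = 706.3 DD.
Complete generations = ⌊706.3 / 187⌋ = 3.

3 generations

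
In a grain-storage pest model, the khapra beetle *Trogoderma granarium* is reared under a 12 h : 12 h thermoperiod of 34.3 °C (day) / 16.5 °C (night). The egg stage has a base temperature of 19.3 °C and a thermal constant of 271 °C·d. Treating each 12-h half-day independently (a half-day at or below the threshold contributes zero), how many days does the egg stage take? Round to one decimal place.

Day half: max(0, 34.3 − 19.3) × 0.5 = 15.0 × 0.5 = 7.50 DD.
Night half: max(0, 16.5 − 19.3) × 0.5 = 0.0 × 0.5 = 0.00 DD.
Per 24 h: 7.50 DD/day.
Duration = 271 / 7.50 = 36.133 ≈ 36.1 days.

36.1 days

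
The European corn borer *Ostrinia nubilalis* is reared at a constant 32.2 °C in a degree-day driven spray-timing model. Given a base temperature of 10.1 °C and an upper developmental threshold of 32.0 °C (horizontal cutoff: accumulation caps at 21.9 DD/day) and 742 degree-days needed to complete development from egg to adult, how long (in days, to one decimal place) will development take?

33.9 days

Temperature 32.2 °C exceeds the upper threshold, so daily accumulation caps at 32.0 − 10.1 = 21.9 DD/day.
Duration = 742 / 21.9 = 33.881 ≈ 33.9 days.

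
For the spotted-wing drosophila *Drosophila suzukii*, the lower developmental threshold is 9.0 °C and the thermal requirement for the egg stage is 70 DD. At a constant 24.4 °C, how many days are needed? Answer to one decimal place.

4.5 days

Daily accumulation = 24.4 − 9.0 = 15.4 DD/day.
Duration = 70 / 15.4 = 4.545 ≈ 4.5 days.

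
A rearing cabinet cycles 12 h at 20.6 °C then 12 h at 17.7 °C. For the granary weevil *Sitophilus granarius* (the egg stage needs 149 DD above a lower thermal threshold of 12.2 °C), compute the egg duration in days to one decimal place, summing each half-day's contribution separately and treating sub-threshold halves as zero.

21.4 days

Day half: max(0, 20.6 − 12.2) × 0.5 = 8.4 × 0.5 = 4.20 DD.
Night half: max(0, 17.7 − 12.2) × 0.5 = 5.5 × 0.5 = 2.75 DD.
Per 24 h: 6.95 DD/day.
Duration = 149 / 6.95 = 21.439 ≈ 21.4 days.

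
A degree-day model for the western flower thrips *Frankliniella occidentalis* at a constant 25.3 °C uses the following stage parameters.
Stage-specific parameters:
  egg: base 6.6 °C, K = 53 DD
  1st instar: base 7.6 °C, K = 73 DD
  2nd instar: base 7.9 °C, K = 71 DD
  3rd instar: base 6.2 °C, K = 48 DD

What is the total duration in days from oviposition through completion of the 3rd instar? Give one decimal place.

13.6 days

egg: 53 / (25.3 − 6.6) = 53 / 18.7 = 2.834 d.
1st instar: 73 / (25.3 − 7.6) = 73 / 17.7 = 4.124 d.
2nd instar: 71 / (25.3 − 7.9) = 71 / 17.4 = 4.080 d.
3rd instar: 48 / (25.3 − 6.2) = 48 / 19.1 = 2.513 d.
Sum = 13.552 ≈ 13.6 days.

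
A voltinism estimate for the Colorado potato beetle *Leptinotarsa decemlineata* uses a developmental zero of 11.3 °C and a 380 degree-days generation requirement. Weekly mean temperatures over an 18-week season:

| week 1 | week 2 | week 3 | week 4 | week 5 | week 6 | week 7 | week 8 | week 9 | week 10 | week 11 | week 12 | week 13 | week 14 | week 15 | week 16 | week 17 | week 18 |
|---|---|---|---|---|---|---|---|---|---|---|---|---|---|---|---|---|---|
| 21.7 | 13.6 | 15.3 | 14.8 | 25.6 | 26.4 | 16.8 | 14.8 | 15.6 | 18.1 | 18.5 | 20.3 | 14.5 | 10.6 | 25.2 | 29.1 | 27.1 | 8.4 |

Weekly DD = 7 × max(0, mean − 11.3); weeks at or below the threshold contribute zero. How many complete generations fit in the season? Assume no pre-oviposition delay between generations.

Weekly DD (7 × max(0, T̄ − 11.3)): 72.8, 16.1, 28.0, 24.5, 100.1, 105.7, 38.5, 24.5, 30.1, 47.6, 50.4, 63.0, 22.4, 0.0, 97.3, 124.6, 110.6, 0.0.
Season total = 956.2 DD.
Complete generations = ⌊956.2 / 380⌋ = 2.

2 generations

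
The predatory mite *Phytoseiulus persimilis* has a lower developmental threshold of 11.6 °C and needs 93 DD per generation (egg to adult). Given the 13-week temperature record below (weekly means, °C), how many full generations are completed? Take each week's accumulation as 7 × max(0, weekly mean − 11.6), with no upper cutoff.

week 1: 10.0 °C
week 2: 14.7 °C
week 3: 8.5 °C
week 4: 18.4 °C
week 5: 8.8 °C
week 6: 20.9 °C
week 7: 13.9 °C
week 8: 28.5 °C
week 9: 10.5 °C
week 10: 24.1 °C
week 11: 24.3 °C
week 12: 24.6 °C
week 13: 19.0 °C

Weekly DD (7 × max(0, T̄ − 11.6)): 0.0, 21.7, 0.0, 47.6, 0.0, 65.1, 16.1, 118.3, 0.0, 87.5, 88.9, 91.0, 51.8.
Season total = 588.0 DD.
Complete generations = ⌊588.0 / 93⌋ = 6.

6 generations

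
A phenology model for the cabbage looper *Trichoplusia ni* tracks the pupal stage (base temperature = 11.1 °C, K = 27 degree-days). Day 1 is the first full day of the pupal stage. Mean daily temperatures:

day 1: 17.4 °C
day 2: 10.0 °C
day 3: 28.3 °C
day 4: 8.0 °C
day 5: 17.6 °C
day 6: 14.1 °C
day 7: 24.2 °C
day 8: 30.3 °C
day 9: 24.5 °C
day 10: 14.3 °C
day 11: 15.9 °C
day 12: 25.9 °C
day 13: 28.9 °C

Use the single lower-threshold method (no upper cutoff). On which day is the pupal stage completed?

day 5

Daily DD above 11.1 °C: 6.3, 0.0, 17.2, 0.0, 6.5, 3.0, 13.1, 19.2, 13.4, 3.2, 4.8, 14.8, 17.8.
Cumulative: 6.3, 6.3, 23.5, 23.5, 30.0, 33.0, 46.1, 65.3, 78.7, 81.9, 86.7, 101.5, 119.3.
The total first reaches 27 DD on day 5.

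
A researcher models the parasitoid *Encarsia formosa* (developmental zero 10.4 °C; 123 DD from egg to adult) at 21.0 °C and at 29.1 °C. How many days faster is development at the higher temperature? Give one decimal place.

5.0 days

At 21.0 °C: 123 / (21.0 − 10.4) = 123 / 10.6 = 11.604 d.
At 29.1 °C: 123 / (29.1 − 10.4) = 123 / 18.7 = 6.578 d.
Difference = |11.604 − 6.578| = 5.026 ≈ 5.0 days.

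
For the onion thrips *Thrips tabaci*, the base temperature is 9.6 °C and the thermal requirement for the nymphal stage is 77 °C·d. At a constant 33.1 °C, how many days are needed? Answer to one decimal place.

Daily accumulation = 33.1 − 9.6 = 23.5 DD/day.
Duration = 77 / 23.5 = 3.277 ≈ 3.3 days.

3.3 days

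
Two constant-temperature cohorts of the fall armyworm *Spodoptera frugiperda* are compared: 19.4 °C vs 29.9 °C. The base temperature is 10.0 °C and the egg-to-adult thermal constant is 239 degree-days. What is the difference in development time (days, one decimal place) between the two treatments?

13.4 days

At 19.4 °C: 239 / (19.4 − 10.0) = 239 / 9.4 = 25.426 d.
At 29.9 °C: 239 / (29.9 − 10.0) = 239 / 19.9 = 12.010 d.
Difference = |25.426 − 12.010| = 13.415 ≈ 13.4 days.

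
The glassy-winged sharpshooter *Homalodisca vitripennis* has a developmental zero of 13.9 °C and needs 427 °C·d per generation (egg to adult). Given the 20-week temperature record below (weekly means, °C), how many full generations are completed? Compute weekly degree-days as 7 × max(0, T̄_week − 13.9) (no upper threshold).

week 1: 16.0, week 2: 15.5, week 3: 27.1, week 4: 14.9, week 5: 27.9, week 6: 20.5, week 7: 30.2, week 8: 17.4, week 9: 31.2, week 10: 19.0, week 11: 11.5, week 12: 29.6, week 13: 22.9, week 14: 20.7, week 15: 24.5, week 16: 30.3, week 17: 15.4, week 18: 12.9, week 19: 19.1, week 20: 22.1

Weekly DD (7 × max(0, T̄ − 13.9)): 14.7, 11.2, 92.4, 7.0, 98.0, 46.2, 114.1, 24.5, 121.1, 35.7, 0.0, 109.9, 63.0, 47.6, 74.2, 114.8, 10.5, 0.0, 36.4, 57.4.
Season total = 1078.7 DD.
Complete generations = ⌊1078.7 / 427⌋ = 2.

2 generations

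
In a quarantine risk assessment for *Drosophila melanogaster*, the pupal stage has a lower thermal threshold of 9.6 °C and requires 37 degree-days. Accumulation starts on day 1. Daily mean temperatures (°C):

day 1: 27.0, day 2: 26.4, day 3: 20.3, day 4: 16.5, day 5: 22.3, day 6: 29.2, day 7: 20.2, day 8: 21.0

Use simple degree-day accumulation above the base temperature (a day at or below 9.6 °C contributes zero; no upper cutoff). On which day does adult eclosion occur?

day 3

Daily DD above 9.6 °C: 17.4, 16.8, 10.7, 6.9, 12.7, 19.6, 10.6, 11.4.
Cumulative: 17.4, 34.2, 44.9, 51.8, 64.5, 84.1, 94.7, 106.1.
The total first reaches 37 DD on day 3.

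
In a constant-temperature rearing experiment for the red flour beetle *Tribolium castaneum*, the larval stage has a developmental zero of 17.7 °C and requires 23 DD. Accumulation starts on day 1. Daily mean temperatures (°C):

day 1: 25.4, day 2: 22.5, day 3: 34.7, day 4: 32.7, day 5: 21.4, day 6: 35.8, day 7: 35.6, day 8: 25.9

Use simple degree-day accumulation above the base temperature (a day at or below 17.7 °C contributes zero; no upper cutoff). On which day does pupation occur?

Daily DD above 17.7 °C: 7.7, 4.8, 17.0, 15.0, 3.7, 18.1, 17.9, 8.2.
Cumulative: 7.7, 12.5, 29.5, 44.5, 48.2, 66.3, 84.2, 92.4.
The total first reaches 23 DD on day 3.

day 3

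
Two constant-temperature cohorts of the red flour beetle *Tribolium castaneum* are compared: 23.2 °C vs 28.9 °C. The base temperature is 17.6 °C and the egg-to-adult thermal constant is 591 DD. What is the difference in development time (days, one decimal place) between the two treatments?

At 23.2 °C: 591 / (23.2 − 17.6) = 591 / 5.6 = 105.536 d.
At 28.9 °C: 591 / (28.9 − 17.6) = 591 / 11.3 = 52.301 d.
Difference = |105.536 − 52.301| = 53.235 ≈ 53.2 days.

53.2 days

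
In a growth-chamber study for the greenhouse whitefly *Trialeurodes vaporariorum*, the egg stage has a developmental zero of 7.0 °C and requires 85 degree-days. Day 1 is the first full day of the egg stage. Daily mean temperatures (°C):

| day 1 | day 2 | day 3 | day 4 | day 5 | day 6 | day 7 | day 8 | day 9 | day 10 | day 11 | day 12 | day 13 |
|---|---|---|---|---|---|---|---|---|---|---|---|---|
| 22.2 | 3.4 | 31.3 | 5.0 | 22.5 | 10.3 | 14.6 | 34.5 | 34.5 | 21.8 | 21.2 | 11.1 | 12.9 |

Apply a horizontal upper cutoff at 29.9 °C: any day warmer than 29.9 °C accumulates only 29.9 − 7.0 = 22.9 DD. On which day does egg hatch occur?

Daily DD above 7.0 °C (capped at 22.9): 15.2, 0.0, 22.9, 0.0, 15.5, 3.3, 7.6, 22.9, 22.9, 14.8, 14.2, 4.1, 5.9.
Cumulative: 15.2, 15.2, 38.1, 38.1, 53.6, 56.9, 64.5, 87.4, 110.3, 125.1, 139.3, 143.4, 149.3.
The total first reaches 85 DD on day 8.

day 8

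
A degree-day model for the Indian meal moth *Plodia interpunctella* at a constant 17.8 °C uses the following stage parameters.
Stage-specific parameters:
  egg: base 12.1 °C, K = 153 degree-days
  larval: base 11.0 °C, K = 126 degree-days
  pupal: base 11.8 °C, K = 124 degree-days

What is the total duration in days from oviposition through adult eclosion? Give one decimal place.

egg: 153 / (17.8 − 12.1) = 153 / 5.7 = 26.842 d.
larval: 126 / (17.8 − 11.0) = 126 / 6.8 = 18.529 d.
pupal: 124 / (17.8 − 11.8) = 124 / 6.0 = 20.667 d.
Sum = 66.038 ≈ 66.0 days.

66.0 days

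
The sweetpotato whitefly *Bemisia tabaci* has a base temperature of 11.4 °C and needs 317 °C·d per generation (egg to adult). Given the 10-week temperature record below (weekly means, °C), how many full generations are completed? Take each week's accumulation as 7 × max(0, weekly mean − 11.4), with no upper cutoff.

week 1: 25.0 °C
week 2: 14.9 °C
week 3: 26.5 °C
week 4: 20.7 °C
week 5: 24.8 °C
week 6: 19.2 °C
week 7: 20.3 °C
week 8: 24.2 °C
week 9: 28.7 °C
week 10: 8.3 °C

2 generations

Weekly DD (7 × max(0, T̄ − 11.4)): 95.2, 24.5, 105.7, 65.1, 93.8, 54.6, 62.3, 89.6, 121.1, 0.0.
Season total = 711.9 DD.
Complete generations = ⌊711.9 / 317⌋ = 2.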